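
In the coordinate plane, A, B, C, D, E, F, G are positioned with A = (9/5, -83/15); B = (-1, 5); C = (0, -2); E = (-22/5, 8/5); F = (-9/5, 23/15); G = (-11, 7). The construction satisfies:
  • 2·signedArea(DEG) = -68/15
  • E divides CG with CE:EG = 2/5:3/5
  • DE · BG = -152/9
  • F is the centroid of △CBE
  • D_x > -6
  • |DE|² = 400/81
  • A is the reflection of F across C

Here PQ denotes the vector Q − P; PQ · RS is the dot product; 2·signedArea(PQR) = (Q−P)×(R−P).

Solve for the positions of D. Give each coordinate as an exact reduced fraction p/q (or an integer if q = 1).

1. D_x = -86/15  [DE · BG = -152/9 ∩ 2·signedArea(DEG) = -68/15]
2. D_y = 152/45  [DE · BG = -152/9 ∩ 2·signedArea(DEG) = -68/15]
   → D = (-86/15, 152/45)

D = (-86/15, 152/45)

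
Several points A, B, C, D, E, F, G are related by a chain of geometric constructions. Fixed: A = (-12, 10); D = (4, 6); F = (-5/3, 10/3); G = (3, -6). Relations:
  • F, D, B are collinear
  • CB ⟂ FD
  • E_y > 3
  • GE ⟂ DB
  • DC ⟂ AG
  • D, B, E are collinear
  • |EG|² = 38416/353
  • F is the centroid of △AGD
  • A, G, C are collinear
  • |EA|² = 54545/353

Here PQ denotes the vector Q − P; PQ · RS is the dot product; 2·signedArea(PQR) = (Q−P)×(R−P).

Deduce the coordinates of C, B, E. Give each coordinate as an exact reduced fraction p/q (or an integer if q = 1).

1. C_x = -1212/481  [A, G, C are collinear ∩ DC ⟂ AG]
2. C_y = -54/481  [A, G, C are collinear ∩ DC ⟂ AG]
   → C = (-1212/481, -54/481)
3. B_x = -626972/169793  [F, D, B are collinear ∩ CB ⟂ FD]
4. B_y = 404102/169793  [F, D, B are collinear ∩ CB ⟂ FD]
   → B = (-626972/169793, 404102/169793)
5. E_x = -509/353  [D, B, E are collinear ∩ GE ⟂ DB]
6. E_y = 1214/353  [D, B, E are collinear ∩ GE ⟂ DB]
   → E = (-509/353, 1214/353)

B = (-626972/169793, 404102/169793)
C = (-1212/481, -54/481)
E = (-509/353, 1214/353)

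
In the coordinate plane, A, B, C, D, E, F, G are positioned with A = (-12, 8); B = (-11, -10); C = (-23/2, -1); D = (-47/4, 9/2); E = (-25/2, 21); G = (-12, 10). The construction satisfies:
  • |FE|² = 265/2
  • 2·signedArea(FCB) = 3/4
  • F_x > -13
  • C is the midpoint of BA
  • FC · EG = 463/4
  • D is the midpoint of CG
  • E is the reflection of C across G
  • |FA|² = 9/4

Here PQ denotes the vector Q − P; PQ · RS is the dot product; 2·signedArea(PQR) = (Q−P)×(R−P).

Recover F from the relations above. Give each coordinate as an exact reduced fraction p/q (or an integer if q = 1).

1. F_x = -12  [FC · EG = 463/4 ∩ 2·signedArea(FCB) = 3/4]
2. F_y = 19/2  [FC · EG = 463/4 ∩ 2·signedArea(FCB) = 3/4]
   → F = (-12, 19/2)

F = (-12, 19/2)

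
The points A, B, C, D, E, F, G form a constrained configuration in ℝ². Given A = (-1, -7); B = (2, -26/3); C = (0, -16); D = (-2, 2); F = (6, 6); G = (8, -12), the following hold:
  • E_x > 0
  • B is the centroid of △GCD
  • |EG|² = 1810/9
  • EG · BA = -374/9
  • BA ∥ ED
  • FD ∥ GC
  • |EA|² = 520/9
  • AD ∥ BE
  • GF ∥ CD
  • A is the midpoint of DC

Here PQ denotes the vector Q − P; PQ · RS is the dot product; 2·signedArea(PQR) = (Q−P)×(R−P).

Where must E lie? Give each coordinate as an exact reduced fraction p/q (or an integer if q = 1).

1. E_x = 1  [BA ∥ ED ∩ AD ∥ BE]
2. E_y = 1/3  [BA ∥ ED ∩ AD ∥ BE]
   → E = (1, 1/3)

E = (1, 1/3)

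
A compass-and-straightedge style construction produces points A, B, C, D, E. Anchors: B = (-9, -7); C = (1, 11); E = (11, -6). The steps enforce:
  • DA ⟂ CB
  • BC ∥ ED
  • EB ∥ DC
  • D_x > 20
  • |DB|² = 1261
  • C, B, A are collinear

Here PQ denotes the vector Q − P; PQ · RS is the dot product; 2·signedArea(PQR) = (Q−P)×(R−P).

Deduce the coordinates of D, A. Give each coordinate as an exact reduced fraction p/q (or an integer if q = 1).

A = (651/106, 2147/106)
D = (21, 12)

1. D_x = 21  [EB ∥ DC ∩ BC ∥ ED]
2. D_y = 12  [EB ∥ DC ∩ BC ∥ ED]
   → D = (21, 12)
3. A_x = 651/106  [C, B, A are collinear ∩ DA ⟂ CB]
4. A_y = 2147/106  [C, B, A are collinear ∩ DA ⟂ CB]
   → A = (651/106, 2147/106)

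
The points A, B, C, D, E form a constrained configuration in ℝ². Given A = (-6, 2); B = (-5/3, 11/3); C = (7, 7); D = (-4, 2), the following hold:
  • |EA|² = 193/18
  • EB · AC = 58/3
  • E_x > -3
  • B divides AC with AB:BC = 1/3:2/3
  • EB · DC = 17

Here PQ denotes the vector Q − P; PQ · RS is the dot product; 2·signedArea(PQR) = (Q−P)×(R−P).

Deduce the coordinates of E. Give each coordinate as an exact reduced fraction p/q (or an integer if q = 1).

1. E_x = -17/6  [EB · AC = 58/3 ∩ EB · DC = 17]
2. E_y = 17/6  [EB · AC = 58/3 ∩ EB · DC = 17]
   → E = (-17/6, 17/6)

E = (-17/6, 17/6)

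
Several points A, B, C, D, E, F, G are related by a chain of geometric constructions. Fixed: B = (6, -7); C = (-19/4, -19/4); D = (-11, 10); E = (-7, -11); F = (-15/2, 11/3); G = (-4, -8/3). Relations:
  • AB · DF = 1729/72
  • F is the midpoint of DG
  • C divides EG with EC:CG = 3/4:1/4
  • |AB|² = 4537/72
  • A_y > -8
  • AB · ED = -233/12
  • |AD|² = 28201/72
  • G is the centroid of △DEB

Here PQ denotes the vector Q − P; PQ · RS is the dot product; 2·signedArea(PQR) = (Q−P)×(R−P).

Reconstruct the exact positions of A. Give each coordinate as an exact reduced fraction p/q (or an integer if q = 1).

1. A_x = -23/12  [AB · ED = -233/12 ∩ AB · DF = 1729/72]
2. A_y = -91/12  [AB · ED = -233/12 ∩ AB · DF = 1729/72]
   → A = (-23/12, -91/12)

A = (-23/12, -91/12)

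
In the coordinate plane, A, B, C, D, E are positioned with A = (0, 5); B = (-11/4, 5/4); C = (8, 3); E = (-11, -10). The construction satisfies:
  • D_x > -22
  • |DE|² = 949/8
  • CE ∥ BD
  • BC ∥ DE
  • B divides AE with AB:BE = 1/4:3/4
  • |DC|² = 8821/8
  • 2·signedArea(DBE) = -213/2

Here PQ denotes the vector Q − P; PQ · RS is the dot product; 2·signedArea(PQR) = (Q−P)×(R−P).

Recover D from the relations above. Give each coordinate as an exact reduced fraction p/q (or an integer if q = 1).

1. D_x = -87/4  [BC ∥ DE ∩ CE ∥ BD]
2. D_y = -47/4  [BC ∥ DE ∩ CE ∥ BD]
   → D = (-87/4, -47/4)

D = (-87/4, -47/4)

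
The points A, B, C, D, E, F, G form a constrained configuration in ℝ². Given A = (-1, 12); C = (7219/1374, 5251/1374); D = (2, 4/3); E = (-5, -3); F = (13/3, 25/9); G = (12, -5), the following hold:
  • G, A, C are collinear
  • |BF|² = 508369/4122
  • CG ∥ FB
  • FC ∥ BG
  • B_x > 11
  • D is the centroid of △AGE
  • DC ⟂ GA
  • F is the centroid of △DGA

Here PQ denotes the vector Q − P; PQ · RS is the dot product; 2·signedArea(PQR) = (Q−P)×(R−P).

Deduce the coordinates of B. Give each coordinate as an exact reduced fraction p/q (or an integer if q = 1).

1. B_x = 15223/1374  [FC ∥ BG ∩ CG ∥ FB]
2. B_y = -24913/4122  [FC ∥ BG ∩ CG ∥ FB]
   → B = (15223/1374, -24913/4122)

B = (15223/1374, -24913/4122)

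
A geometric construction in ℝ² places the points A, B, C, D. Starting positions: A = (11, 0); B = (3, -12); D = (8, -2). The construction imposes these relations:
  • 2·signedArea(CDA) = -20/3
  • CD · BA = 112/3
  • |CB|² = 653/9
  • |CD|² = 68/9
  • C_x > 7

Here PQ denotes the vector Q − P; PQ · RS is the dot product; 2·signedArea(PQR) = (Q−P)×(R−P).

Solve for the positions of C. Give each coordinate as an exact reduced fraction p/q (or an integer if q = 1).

C = (22/3, -14/3)

1. C_x = 22/3  [2·signedArea(CDA) = -20/3 ∩ CD · BA = 112/3]
2. C_y = -14/3  [2·signedArea(CDA) = -20/3 ∩ CD · BA = 112/3]
   → C = (22/3, -14/3)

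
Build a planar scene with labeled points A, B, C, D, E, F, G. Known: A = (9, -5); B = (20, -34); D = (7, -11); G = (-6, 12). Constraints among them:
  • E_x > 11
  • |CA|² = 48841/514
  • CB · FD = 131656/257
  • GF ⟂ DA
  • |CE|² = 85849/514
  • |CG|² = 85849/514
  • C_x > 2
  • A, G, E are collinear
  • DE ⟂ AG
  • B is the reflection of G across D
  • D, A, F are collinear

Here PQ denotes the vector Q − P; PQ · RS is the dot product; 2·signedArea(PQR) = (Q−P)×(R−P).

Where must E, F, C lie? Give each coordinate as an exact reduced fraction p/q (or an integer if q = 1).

1. E_x = 2853/257  [A, G, E are collinear ∩ DE ⟂ AG]
2. E_y = -1897/257  [A, G, E are collinear ∩ DE ⟂ AG]
   → E = (2853/257, -1897/257)
3. F_x = 63/5  [D, A, F are collinear ∩ GF ⟂ DA]
4. F_y = 29/5  [D, A, F are collinear ∩ GF ⟂ DA]
   → F = (63/5, 29/5)
5. C_x = 1311/514  [line 28/5·x + 84/5·y + -68208/1285 = 0 ∩ |CG|² = 85849/514]
6. C_y = 1187/514  [line 28/5·x + 84/5·y + -68208/1285 = 0 ∩ |CG|² = 85849/514]
   → C = (1311/514, 1187/514)

C = (1311/514, 1187/514)
E = (2853/257, -1897/257)
F = (63/5, 29/5)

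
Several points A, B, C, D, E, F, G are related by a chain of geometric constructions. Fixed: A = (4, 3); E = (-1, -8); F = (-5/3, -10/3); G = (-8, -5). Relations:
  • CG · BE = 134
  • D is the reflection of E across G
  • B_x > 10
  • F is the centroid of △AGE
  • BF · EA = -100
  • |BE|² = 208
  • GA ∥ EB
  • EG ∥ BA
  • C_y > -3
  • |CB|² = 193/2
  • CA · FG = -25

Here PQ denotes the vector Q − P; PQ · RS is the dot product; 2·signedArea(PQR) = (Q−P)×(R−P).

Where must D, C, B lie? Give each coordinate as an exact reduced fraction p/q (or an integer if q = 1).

1. D_x = -15  [D is the reflection of E across G]
2. D_y = -2  [D is the reflection of E across G]
   → D = (-15, -2)
3. B_x = 11  [EG ∥ BA ∩ GA ∥ EB]
4. B_y = 0  [EG ∥ BA ∩ GA ∥ EB]
   → B = (11, 0)
5. C_x = 3/2  [CG · BE = 134 ∩ CA · FG = -25]
6. C_y = -5/2  [CG · BE = 134 ∩ CA · FG = -25]
   → C = (3/2, -5/2)

B = (11, 0)
C = (3/2, -5/2)
D = (-15, -2)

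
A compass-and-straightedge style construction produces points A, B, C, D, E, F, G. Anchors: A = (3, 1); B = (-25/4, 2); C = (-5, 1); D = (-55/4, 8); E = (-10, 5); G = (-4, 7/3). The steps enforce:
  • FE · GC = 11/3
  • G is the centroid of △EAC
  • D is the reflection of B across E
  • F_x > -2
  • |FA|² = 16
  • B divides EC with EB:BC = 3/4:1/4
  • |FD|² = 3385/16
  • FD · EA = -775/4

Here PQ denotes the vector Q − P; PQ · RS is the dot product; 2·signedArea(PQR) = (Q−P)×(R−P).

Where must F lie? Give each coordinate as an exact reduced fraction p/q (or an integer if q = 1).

1. F_x = -1  [FE · GC = 11/3 ∩ FD · EA = -775/4]
2. F_y = 1  [FE · GC = 11/3 ∩ FD · EA = -775/4]
   → F = (-1, 1)

F = (-1, 1)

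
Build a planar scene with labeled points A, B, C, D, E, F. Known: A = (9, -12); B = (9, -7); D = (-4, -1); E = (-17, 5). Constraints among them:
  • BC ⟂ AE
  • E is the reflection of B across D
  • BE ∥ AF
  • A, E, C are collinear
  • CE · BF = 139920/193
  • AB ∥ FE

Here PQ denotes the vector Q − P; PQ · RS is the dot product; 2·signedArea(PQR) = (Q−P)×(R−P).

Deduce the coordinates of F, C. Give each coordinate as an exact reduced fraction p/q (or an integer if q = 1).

1. F_x = -17  [AB ∥ FE ∩ BE ∥ AF]
2. F_y = 0  [AB ∥ FE ∩ BE ∥ AF]
   → F = (-17, 0)
3. C_x = 1295/193  [A, E, C are collinear ∩ BC ⟂ AE]
4. C_y = -2027/193  [A, E, C are collinear ∩ BC ⟂ AE]
   → C = (1295/193, -2027/193)

C = (1295/193, -2027/193)
F = (-17, 0)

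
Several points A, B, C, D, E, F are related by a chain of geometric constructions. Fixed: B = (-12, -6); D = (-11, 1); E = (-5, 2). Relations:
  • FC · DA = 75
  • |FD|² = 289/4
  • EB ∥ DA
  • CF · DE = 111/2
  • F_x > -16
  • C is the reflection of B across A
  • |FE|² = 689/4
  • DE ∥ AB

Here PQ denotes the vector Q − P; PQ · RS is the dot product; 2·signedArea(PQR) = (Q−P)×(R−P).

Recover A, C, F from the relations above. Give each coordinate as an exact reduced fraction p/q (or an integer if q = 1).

1. A_x = -18  [DE ∥ AB ∩ EB ∥ DA]
2. A_y = -7  [DE ∥ AB ∩ EB ∥ DA]
   → A = (-18, -7)
3. C_x = -24  [C is the reflection of B across A]
4. C_y = -8  [C is the reflection of B across A]
   → C = (-24, -8)
5. F_x = -15  [FC · DA = 75 ∩ CF · DE = 111/2]
6. F_y = -13/2  [FC · DA = 75 ∩ CF · DE = 111/2]
   → F = (-15, -13/2)

A = (-18, -7)
C = (-24, -8)
F = (-15, -13/2)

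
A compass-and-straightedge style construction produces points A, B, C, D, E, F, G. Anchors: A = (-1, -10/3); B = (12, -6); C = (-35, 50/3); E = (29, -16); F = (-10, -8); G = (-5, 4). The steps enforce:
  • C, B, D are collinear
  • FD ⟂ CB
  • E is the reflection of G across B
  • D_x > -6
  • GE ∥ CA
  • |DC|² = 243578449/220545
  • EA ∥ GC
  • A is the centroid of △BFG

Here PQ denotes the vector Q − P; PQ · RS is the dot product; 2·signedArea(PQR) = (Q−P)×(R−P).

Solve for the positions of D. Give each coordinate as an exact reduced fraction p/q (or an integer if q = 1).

1. D_x = -124146/24505  [C, B, D are collinear ∩ FD ⟂ CB]
2. D_y = 54658/24505  [C, B, D are collinear ∩ FD ⟂ CB]
   → D = (-124146/24505, 54658/24505)

D = (-124146/24505, 54658/24505)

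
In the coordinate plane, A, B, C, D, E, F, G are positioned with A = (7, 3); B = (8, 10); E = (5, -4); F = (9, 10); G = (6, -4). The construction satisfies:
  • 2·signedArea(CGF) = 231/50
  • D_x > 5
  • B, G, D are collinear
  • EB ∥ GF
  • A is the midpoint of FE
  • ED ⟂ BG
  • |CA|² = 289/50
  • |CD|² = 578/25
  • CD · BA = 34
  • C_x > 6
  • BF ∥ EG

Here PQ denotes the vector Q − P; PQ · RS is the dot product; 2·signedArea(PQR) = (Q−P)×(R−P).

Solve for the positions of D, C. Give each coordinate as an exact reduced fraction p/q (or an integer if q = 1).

C = (333/50, 31/50)
D = (299/50, -207/50)

1. D_x = 299/50  [B, G, D are collinear ∩ ED ⟂ BG]
2. D_y = -207/50  [B, G, D are collinear ∩ ED ⟂ BG]
   → D = (299/50, -207/50)
3. C_x = 333/50  [CD · BA = 34 ∩ 2·signedArea(CGF) = 231/50]
4. C_y = 31/50  [CD · BA = 34 ∩ 2·signedArea(CGF) = 231/50]
   → C = (333/50, 31/50)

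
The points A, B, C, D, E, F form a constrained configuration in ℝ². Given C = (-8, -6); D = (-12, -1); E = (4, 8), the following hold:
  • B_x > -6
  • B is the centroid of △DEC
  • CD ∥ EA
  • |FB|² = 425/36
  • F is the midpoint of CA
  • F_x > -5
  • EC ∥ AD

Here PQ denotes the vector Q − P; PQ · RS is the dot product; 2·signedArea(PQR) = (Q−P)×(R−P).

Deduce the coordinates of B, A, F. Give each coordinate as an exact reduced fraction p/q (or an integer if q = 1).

A = (0, 13)
B = (-16/3, 1/3)
F = (-4, 7/2)

1. B_x = -16/3  [B is the centroid of △DEC]
2. B_y = 1/3  [B is the centroid of △DEC]
   → B = (-16/3, 1/3)
3. A_x = 0  [EC ∥ AD ∩ CD ∥ EA]
4. A_y = 13  [EC ∥ AD ∩ CD ∥ EA]
   → A = (0, 13)
5. F_x = -4  [F is the midpoint of CA]
6. F_y = 7/2  [F is the midpoint of CA]
   → F = (-4, 7/2)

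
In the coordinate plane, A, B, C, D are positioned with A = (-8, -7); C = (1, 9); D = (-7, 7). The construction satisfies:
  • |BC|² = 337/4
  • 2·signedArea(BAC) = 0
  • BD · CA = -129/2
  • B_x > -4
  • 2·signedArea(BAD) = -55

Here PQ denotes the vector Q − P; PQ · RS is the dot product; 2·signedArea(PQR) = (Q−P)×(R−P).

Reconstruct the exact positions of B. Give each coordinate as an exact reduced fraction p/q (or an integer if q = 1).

B = (-7/2, 1)

1. B_x = -7/2  [2·signedArea(BAC) = 0 ∩ BD · CA = -129/2]
2. B_y = 1  [2·signedArea(BAC) = 0 ∩ BD · CA = -129/2]
   → B = (-7/2, 1)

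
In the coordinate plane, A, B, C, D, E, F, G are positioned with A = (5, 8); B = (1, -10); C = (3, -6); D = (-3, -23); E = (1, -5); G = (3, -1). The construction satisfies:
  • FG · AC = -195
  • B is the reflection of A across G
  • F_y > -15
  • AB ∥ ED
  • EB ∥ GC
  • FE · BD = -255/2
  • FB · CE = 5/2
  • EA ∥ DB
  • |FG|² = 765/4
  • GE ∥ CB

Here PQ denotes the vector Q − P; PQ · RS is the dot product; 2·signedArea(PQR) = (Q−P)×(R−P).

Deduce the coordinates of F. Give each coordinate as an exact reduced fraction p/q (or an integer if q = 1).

F = (0, -29/2)

1. F_x = 0  [FE · BD = -255/2 ∩ FB · CE = 5/2]
2. F_y = -29/2  [FE · BD = -255/2 ∩ FB · CE = 5/2]
   → F = (0, -29/2)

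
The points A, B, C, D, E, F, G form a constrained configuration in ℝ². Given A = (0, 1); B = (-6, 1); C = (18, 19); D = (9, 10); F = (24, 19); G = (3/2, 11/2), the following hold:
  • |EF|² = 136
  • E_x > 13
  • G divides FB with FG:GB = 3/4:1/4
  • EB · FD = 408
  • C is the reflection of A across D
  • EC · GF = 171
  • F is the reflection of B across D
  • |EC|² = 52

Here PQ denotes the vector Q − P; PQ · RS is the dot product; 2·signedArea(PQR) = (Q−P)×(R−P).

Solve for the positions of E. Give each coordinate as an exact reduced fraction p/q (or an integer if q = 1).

E = (14, 13)

1. E_x = 14  [line -45/2·x + -27/2·y + 981/2 = 0 ∩ |EC|² = 52]
2. E_y = 13  [line -45/2·x + -27/2·y + 981/2 = 0 ∩ |EC|² = 52]
   → E = (14, 13)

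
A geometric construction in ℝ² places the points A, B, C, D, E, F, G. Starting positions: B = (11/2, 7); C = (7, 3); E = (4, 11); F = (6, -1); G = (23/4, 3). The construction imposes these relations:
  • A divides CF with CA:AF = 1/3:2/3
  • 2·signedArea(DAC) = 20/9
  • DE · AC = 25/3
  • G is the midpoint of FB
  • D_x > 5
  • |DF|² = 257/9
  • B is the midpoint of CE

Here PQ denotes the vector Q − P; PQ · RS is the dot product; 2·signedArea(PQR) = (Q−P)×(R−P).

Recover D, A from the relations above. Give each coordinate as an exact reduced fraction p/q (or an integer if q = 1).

A = (20/3, 5/3)
D = (17/3, 13/3)

1. A_x = 20/3  [A divides CF with CA:AF = 1/3:2/3]
2. A_y = 5/3  [A divides CF with CA:AF = 1/3:2/3]
   → A = (20/3, 5/3)
3. D_x = 17/3  [2·signedArea(DAC) = 20/9 ∩ DE · AC = 25/3]
4. D_y = 13/3  [2·signedArea(DAC) = 20/9 ∩ DE · AC = 25/3]
   → D = (17/3, 13/3)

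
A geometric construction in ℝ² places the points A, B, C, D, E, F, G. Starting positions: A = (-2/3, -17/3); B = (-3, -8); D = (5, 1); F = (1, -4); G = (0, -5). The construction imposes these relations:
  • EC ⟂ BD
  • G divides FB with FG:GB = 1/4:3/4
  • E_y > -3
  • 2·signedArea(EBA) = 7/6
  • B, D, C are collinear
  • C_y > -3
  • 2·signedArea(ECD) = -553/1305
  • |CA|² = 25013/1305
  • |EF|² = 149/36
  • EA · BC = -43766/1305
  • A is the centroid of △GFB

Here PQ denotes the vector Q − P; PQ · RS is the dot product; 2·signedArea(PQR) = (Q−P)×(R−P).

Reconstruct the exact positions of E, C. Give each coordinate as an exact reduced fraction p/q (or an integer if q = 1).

C = (911/435, -329/145)
E = (13/6, -7/3)

1. E_x = 13/6  [line -7/3·x + 7/3·y + 21/2 = 0 ∩ |EF|² = 149/36]
2. E_y = -7/3  [line -7/3·x + 7/3·y + 21/2 = 0 ∩ |EF|² = 149/36]
   → E = (13/6, -7/3)
3. C_x = 911/435  [B, D, C are collinear ∩ EC ⟂ BD]
4. C_y = -329/145  [B, D, C are collinear ∩ EC ⟂ BD]
   → C = (911/435, -329/145)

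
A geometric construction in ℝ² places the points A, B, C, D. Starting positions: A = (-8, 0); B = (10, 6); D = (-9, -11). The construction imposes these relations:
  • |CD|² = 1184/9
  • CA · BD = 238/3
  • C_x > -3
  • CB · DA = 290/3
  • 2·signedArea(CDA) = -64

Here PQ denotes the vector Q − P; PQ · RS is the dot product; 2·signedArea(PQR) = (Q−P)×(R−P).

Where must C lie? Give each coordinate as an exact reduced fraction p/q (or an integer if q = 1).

C = (-7/3, -5/3)

1. C_x = -7/3  [2·signedArea(CDA) = -64 ∩ CB · DA = 290/3]
2. C_y = -5/3  [2·signedArea(CDA) = -64 ∩ CB · DA = 290/3]
   → C = (-7/3, -5/3)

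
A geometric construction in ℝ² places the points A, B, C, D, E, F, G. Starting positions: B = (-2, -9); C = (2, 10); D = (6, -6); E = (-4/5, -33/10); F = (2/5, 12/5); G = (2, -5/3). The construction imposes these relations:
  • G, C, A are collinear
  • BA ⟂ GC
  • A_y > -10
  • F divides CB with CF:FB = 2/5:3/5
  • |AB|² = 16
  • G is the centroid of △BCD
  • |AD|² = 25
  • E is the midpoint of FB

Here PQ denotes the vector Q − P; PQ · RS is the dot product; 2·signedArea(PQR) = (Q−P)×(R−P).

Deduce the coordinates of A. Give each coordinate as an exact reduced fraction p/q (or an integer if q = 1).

1. A_x = 2  [G, C, A are collinear ∩ BA ⟂ GC]
2. A_y = -9  [G, C, A are collinear ∩ BA ⟂ GC]
   → A = (2, -9)

A = (2, -9)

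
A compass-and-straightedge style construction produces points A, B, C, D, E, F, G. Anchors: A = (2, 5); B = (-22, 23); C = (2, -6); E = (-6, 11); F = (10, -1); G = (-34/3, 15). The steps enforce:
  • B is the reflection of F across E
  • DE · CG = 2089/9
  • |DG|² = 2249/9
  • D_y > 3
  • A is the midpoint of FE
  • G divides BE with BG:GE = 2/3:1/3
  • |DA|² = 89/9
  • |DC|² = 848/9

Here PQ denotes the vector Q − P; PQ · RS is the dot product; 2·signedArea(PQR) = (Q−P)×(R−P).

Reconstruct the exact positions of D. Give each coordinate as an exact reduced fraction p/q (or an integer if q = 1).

1. D_x = -2/3  [line 40/3·x + -21·y + 710/9 = 0 ∩ |DG|² = 2249/9]
2. D_y = 10/3  [line 40/3·x + -21·y + 710/9 = 0 ∩ |DG|² = 2249/9]
   → D = (-2/3, 10/3)

D = (-2/3, 10/3)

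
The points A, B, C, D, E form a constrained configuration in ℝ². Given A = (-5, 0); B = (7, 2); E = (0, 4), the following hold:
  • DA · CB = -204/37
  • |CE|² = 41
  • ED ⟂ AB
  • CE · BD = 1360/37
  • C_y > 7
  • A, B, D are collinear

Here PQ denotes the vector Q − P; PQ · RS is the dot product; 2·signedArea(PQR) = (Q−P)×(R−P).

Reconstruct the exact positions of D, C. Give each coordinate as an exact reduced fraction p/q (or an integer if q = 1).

C = (5, 8)
D = (19/37, 34/37)

1. D_x = 19/37  [A, B, D are collinear ∩ ED ⟂ AB]
2. D_y = 34/37  [A, B, D are collinear ∩ ED ⟂ AB]
   → D = (19/37, 34/37)
3. C_x = 5  [line 240/37·x + 40/37·y + -1520/37 = 0 ∩ |CE|² = 41]
4. C_y = 8  [line 240/37·x + 40/37·y + -1520/37 = 0 ∩ |CE|² = 41]
   → C = (5, 8)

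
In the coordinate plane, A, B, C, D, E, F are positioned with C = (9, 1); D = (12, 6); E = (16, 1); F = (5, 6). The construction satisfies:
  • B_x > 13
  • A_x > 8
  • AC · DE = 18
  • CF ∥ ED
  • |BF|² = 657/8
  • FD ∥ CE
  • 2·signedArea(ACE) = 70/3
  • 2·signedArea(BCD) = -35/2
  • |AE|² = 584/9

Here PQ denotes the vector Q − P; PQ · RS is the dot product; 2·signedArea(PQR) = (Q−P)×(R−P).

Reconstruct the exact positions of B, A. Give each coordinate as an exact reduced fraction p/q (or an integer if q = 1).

A = (26/3, 13/3)
B = (53/4, 9/4)

1. B_x = 53/4  [line -5·x + 3·y + 119/2 = 0 ∩ |BF|² = 657/8]
2. B_y = 9/4  [line -5·x + 3·y + 119/2 = 0 ∩ |BF|² = 657/8]
   → B = (53/4, 9/4)
3. A_x = 26/3  [AC · DE = 18 ∩ 2·signedArea(ACE) = 70/3]
4. A_y = 13/3  [AC · DE = 18 ∩ 2·signedArea(ACE) = 70/3]
   → A = (26/3, 13/3)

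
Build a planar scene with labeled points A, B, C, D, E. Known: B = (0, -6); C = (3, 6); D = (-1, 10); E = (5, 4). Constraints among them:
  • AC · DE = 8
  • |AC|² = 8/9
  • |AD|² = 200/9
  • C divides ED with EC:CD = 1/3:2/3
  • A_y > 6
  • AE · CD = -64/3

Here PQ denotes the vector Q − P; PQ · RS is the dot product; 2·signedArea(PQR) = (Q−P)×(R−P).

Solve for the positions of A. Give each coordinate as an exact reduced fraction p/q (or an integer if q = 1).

1. A_x = 7/3  [line -6·x + 6·y + -26 = 0 ∩ |AC|² = 8/9]
2. A_y = 20/3  [line -6·x + 6·y + -26 = 0 ∩ |AC|² = 8/9]
   → A = (7/3, 20/3)

A = (7/3, 20/3)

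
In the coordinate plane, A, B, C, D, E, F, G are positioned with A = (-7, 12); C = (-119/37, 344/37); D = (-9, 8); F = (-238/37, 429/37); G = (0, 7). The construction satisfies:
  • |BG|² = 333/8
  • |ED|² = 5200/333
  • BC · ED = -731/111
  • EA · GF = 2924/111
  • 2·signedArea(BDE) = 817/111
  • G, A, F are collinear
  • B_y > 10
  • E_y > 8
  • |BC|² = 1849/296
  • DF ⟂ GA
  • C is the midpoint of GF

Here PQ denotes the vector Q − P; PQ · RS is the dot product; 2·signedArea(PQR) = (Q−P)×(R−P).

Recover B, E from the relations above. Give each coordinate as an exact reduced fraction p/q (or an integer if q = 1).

B = (-21/4, 43/4)
E = (-571/111, 328/37)

1. E_x = -571/111  [line 238/37·x + -170/37·y + 8194/111 = 0 ∩ |ED|² = 5200/333]
2. E_y = 328/37  [line 238/37·x + -170/37·y + 8194/111 = 0 ∩ |ED|² = 5200/333]
   → E = (-571/111, 328/37)
3. B_x = -21/4  [2·signedArea(BDE) = 817/111 ∩ BC · ED = -731/111]
4. B_y = 43/4  [2·signedArea(BDE) = 817/111 ∩ BC · ED = -731/111]
   → B = (-21/4, 43/4)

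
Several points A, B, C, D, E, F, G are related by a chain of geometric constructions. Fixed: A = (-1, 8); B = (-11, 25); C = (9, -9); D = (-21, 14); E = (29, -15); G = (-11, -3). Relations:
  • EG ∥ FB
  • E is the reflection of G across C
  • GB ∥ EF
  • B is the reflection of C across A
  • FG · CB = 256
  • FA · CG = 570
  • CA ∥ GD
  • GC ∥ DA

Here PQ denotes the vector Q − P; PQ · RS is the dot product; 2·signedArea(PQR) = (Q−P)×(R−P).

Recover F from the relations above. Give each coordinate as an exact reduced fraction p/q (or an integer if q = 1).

1. F_x = 29  [EG ∥ FB ∩ GB ∥ EF]
2. F_y = 13  [EG ∥ FB ∩ GB ∥ EF]
   → F = (29, 13)

F = (29, 13)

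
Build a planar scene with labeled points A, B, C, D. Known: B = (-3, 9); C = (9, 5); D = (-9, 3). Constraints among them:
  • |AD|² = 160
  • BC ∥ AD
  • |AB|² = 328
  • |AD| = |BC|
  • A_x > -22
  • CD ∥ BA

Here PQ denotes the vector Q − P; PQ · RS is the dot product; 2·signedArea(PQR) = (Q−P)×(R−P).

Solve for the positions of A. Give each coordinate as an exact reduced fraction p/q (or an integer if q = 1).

A = (-21, 7)

1. A_x = -21  [BC ∥ AD ∩ CD ∥ BA]
2. A_y = 7  [BC ∥ AD ∩ CD ∥ BA]
   → A = (-21, 7)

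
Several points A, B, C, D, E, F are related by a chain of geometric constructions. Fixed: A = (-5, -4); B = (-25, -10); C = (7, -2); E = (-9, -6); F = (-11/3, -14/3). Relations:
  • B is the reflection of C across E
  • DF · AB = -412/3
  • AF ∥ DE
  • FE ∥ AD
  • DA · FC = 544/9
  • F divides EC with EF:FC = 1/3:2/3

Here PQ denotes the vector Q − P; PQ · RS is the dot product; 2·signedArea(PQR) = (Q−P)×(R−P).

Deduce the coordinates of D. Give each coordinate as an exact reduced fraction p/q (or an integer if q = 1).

1. D_x = -31/3  [AF ∥ DE ∩ FE ∥ AD]
2. D_y = -16/3  [AF ∥ DE ∩ FE ∥ AD]
   → D = (-31/3, -16/3)

D = (-31/3, -16/3)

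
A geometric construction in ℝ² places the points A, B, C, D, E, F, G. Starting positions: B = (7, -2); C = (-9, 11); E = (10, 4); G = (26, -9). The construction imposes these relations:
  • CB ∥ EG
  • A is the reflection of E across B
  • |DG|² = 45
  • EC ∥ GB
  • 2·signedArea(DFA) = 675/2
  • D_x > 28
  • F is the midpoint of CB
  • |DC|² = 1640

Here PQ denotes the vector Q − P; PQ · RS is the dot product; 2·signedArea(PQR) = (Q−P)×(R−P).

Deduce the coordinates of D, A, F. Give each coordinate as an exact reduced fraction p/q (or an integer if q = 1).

1. A_x = 4  [A is the reflection of E across B]
2. A_y = -8  [A is the reflection of E across B]
   → A = (4, -8)
3. F_x = -1  [F is the midpoint of CB]
4. F_y = 9/2  [F is the midpoint of CB]
   → F = (-1, 9/2)
5. D_x = 29  [line 25/2·x + 5·y + -695/2 = 0 ∩ |DC|² = 1640]
6. D_y = -3  [line 25/2·x + 5·y + -695/2 = 0 ∩ |DC|² = 1640]
   → D = (29, -3)

A = (4, -8)
D = (29, -3)
F = (-1, 9/2)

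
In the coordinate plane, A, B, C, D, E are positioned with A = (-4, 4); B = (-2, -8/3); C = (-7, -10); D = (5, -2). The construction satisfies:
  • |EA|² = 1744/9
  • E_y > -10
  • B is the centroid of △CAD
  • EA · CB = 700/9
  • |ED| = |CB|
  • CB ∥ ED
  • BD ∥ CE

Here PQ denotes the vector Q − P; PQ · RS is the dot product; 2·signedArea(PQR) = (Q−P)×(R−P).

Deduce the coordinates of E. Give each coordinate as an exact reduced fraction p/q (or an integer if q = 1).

E = (0, -28/3)

1. E_x = 0  [CB ∥ ED ∩ BD ∥ CE]
2. E_y = -28/3  [CB ∥ ED ∩ BD ∥ CE]
   → E = (0, -28/3)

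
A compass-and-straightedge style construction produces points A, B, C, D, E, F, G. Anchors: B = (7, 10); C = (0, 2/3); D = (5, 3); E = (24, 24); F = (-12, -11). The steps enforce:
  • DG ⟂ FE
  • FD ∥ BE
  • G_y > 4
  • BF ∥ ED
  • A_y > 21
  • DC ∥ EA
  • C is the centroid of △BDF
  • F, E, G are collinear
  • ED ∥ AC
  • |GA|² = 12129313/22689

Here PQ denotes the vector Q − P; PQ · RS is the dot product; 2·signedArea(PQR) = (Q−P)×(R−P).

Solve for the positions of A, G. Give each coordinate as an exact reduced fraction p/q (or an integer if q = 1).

1. A_x = 19  [ED ∥ AC ∩ DC ∥ EA]
2. A_y = 65/3  [ED ∥ AC ∩ DC ∥ EA]
   → A = (19, 65/3)
3. G_x = 9420/2521  [F, E, G are collinear ∩ DG ⟂ FE]
4. G_y = 10839/2521  [F, E, G are collinear ∩ DG ⟂ FE]
   → G = (9420/2521, 10839/2521)

A = (19, 65/3)
G = (9420/2521, 10839/2521)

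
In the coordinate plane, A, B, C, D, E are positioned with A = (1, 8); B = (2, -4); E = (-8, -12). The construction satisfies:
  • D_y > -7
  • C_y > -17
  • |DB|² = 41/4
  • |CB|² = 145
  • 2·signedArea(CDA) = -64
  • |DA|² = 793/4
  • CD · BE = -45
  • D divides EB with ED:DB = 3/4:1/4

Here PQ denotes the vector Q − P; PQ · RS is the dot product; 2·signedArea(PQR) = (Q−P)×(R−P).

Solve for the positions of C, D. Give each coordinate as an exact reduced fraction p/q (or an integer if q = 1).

1. D_x = -1/2  [D divides EB with ED:DB = 3/4:1/4]
2. D_y = -6  [D divides EB with ED:DB = 3/4:1/4]
   → D = (-1/2, -6)
3. C_x = 3  [2·signedArea(CDA) = -64 ∩ CD · BE = -45]
4. C_y = -16  [2·signedArea(CDA) = -64 ∩ CD · BE = -45]
   → C = (3, -16)

C = (3, -16)
D = (-1/2, -6)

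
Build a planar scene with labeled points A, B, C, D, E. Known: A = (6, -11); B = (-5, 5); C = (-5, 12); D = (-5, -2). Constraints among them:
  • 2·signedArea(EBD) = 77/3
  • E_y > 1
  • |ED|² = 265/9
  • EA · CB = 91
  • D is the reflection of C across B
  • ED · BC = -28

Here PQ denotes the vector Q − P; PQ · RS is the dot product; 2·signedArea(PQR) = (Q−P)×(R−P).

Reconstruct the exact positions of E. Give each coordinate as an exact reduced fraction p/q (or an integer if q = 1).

1. E_x = -4/3  [2·signedArea(EBD) = 77/3 ∩ ED · BC = -28]
2. E_y = 2  [2·signedArea(EBD) = 77/3 ∩ ED · BC = -28]
   → E = (-4/3, 2)

E = (-4/3, 2)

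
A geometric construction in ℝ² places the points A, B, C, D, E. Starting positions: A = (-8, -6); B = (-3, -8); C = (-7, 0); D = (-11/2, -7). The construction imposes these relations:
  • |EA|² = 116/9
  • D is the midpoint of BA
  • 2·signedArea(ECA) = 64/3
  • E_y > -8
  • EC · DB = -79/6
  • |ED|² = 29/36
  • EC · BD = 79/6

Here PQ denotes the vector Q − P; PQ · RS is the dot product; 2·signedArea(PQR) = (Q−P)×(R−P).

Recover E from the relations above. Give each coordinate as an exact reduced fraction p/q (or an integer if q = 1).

E = (-14/3, -22/3)

1. E_x = -14/3  [EC · BD = 79/6 ∩ 2·signedArea(ECA) = 64/3]
2. E_y = -22/3  [EC · BD = 79/6 ∩ 2·signedArea(ECA) = 64/3]
   → E = (-14/3, -22/3)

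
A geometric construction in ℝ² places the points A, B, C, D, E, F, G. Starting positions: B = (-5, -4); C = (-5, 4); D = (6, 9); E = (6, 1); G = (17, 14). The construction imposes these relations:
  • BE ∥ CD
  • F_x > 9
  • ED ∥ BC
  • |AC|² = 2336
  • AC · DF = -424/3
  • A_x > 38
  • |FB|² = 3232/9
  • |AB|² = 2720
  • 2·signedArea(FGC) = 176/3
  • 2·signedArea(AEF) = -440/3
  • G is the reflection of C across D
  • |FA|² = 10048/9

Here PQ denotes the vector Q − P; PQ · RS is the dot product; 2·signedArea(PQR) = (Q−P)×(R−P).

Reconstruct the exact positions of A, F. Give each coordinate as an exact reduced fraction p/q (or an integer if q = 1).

A = (39, 24)
F = (29/3, 8)

1. F_x = 29/3  [line 10·x + -22·y + 238/3 = 0 ∩ |FB|² = 3232/9]
2. F_y = 8  [line 10·x + -22·y + 238/3 = 0 ∩ |FB|² = 3232/9]
   → F = (29/3, 8)
3. A_x = 39  [2·signedArea(AEF) = -440/3 ∩ AC · DF = -424/3]
4. A_y = 24  [2·signedArea(AEF) = -440/3 ∩ AC · DF = -424/3]
   → A = (39, 24)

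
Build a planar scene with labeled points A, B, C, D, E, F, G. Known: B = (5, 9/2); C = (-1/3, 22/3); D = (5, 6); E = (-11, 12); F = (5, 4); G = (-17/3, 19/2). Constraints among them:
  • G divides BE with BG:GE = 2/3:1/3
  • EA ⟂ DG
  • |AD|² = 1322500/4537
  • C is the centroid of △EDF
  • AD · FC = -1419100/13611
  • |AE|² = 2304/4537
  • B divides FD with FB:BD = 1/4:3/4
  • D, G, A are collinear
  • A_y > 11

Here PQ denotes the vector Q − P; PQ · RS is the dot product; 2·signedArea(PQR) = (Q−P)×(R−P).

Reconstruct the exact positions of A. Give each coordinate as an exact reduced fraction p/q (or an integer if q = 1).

A = (-50915/4537, 51372/4537)

1. A_x = -50915/4537  [D, G, A are collinear ∩ EA ⟂ DG]
2. A_y = 51372/4537  [D, G, A are collinear ∩ EA ⟂ DG]
   → A = (-50915/4537, 51372/4537)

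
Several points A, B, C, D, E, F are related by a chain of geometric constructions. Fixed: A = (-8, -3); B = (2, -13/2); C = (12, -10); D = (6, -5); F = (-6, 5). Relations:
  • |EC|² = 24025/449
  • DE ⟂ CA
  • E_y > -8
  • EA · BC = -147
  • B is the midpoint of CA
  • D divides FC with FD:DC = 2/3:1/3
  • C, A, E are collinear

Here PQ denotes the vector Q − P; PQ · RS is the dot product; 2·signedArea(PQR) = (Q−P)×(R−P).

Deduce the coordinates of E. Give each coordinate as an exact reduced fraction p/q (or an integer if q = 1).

E = (2288/449, -3405/449)

1. E_x = 2288/449  [C, A, E are collinear ∩ DE ⟂ CA]
2. E_y = -3405/449  [C, A, E are collinear ∩ DE ⟂ CA]
   → E = (2288/449, -3405/449)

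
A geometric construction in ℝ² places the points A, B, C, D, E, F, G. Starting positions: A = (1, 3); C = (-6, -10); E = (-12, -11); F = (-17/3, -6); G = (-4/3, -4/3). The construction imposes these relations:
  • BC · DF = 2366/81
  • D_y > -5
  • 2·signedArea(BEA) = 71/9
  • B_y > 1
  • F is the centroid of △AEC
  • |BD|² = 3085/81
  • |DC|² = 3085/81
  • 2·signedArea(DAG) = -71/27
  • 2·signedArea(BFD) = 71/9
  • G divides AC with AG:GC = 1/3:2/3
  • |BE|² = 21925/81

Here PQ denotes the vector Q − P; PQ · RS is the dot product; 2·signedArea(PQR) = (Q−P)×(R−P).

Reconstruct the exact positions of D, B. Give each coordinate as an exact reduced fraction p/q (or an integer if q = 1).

1. D_x = -32/9  [line 13/3·x + -7/3·y + 143/27 = 0 ∩ |DC|² = 3085/81]
2. D_y = -13/3  [line 13/3·x + -7/3·y + 143/27 = 0 ∩ |DC|² = 3085/81]
   → D = (-32/9, -13/3)
3. B_x = -10/9  [2·signedArea(BEA) = 71/9 ∩ BC · DF = 2366/81]
4. B_y = 4/3  [2·signedArea(BEA) = 71/9 ∩ BC · DF = 2366/81]
   → B = (-10/9, 4/3)

B = (-10/9, 4/3)
D = (-32/9, -13/3)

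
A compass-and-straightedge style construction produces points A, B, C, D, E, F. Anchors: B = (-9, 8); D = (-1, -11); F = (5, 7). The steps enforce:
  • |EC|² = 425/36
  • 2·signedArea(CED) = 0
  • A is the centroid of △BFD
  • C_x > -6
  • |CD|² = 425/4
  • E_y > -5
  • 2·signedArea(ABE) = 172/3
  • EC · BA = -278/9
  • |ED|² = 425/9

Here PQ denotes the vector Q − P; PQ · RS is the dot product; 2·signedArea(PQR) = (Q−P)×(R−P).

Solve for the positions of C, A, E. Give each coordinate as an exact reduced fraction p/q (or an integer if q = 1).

A = (-5/3, 4/3)
C = (-5, -3/2)
E = (-11/3, -14/3)

1. A_x = -5/3  [A is the centroid of △BFD]
2. A_y = 4/3  [A is the centroid of △BFD]
   → A = (-5/3, 4/3)
3. E_x = -11/3  [line -20/3·x + -22/3·y + -176/3 = 0 ∩ |ED|² = 425/9]
4. E_y = -14/3  [line -20/3·x + -22/3·y + -176/3 = 0 ∩ |ED|² = 425/9]
   → E = (-11/3, -14/3)
5. C_x = -5  [2·signedArea(CED) = 0 ∩ EC · BA = -278/9]
6. C_y = -3/2  [2·signedArea(CED) = 0 ∩ EC · BA = -278/9]
   → C = (-5, -3/2)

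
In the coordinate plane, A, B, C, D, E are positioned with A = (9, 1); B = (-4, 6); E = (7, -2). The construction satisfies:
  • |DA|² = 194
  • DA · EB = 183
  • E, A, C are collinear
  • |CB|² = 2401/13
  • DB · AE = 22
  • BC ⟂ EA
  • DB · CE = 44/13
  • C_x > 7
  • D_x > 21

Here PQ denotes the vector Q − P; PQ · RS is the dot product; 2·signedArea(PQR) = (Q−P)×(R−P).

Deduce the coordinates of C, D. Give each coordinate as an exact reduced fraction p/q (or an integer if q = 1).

C = (95/13, -20/13)
D = (22, -4)

1. C_x = 95/13  [E, A, C are collinear ∩ BC ⟂ EA]
2. C_y = -20/13  [E, A, C are collinear ∩ BC ⟂ EA]
   → C = (95/13, -20/13)
3. D_x = 22  [DB · CE = 44/13 ∩ DA · EB = 183]
4. D_y = -4  [DB · CE = 44/13 ∩ DA · EB = 183]
   → D = (22, -4)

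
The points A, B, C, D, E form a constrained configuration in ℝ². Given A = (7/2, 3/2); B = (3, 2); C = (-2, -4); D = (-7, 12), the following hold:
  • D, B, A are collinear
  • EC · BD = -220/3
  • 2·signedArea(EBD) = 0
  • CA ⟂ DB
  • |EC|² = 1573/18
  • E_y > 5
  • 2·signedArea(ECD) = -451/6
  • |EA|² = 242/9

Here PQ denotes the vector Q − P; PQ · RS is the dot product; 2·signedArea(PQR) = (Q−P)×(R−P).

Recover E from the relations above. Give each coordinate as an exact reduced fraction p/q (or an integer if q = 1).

E = (-1/6, 31/6)

1. E_x = -1/6  [2·signedArea(EBD) = 0 ∩ EC · BD = -220/3]
2. E_y = 31/6  [2·signedArea(EBD) = 0 ∩ EC · BD = -220/3]
   → E = (-1/6, 31/6)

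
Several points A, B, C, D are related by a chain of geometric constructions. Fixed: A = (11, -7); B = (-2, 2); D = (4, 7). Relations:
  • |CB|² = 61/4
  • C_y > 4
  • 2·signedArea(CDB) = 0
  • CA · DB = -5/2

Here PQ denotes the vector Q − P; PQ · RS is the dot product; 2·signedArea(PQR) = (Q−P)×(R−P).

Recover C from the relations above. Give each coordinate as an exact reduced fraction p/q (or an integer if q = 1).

C = (1, 9/2)

1. C_x = 1  [2·signedArea(CDB) = 0 ∩ CA · DB = -5/2]
2. C_y = 9/2  [2·signedArea(CDB) = 0 ∩ CA · DB = -5/2]
   → C = (1, 9/2)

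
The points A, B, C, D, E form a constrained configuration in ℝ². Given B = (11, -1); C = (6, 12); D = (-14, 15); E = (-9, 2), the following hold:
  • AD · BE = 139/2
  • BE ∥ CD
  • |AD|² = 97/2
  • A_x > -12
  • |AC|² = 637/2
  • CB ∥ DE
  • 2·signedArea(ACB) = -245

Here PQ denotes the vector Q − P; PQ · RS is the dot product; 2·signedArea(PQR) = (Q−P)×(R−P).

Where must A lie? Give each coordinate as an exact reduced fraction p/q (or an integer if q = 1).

1. A_x = -23/2  [2·signedArea(ACB) = -245 ∩ AD · BE = 139/2]
2. A_y = 17/2  [2·signedArea(ACB) = -245 ∩ AD · BE = 139/2]
   → A = (-23/2, 17/2)

A = (-23/2, 17/2)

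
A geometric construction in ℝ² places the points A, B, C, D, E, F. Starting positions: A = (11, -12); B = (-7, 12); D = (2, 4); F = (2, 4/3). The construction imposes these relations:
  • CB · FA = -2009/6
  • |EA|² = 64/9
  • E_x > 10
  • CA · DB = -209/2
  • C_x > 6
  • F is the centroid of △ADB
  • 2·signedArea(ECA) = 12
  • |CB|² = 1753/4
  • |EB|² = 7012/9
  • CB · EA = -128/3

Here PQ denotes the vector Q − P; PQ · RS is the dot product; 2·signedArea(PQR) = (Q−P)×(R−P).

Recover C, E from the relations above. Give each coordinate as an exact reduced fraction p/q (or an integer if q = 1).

C = (13/2, -4)
E = (11, -28/3)

1. C_x = 13/2  [CA · DB = -209/2 ∩ CB · FA = -2009/6]
2. C_y = -4  [CA · DB = -209/2 ∩ CB · FA = -2009/6]
   → C = (13/2, -4)
3. E_x = 11  [2·signedArea(ECA) = 12 ∩ CB · EA = -128/3]
4. E_y = -28/3  [2·signedArea(ECA) = 12 ∩ CB · EA = -128/3]
   → E = (11, -28/3)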